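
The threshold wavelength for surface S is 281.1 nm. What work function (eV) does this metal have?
4.41 eV

At the threshold wavelength, photon energy equals work function:
φ = hc/λ₀

Calculating:
φ = (6.626×10⁻³⁴ J·s)(3×10⁸ m/s) / (281.1×10⁻⁹ m)
φ = 4.41 eV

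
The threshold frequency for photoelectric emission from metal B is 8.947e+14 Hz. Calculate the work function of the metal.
3.70 eV

At the threshold frequency, photon energy equals work function:
φ = hf₀

Calculating:
φ = (6.626×10⁻³⁴ J·s)(8.947e+14 Hz)
φ = 3.70 eV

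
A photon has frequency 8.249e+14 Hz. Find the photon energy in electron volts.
3.4115 eV

Using E = hf:

E = hf = (6.626×10⁻³⁴ J·s)(8.249e+14 Hz)
E = 3.4115 eV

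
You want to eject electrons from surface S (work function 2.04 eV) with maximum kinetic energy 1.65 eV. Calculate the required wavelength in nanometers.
336.00 nm

From Einstein's equation: KE_max = hc/λ - φ

Rearranging for λ:
hc/λ = KE_max + φ
λ = hc/(KE_max + φ)

Required photon energy:
E_photon = KE_max + φ = 1.65 + 2.04 = 3.69 eV

Required wavelength:
λ = hc/E_photon = (6.626×10⁻³⁴)(3×10⁸) / (3.69 × 1.602×10⁻¹⁹)
λ = 336.00 nm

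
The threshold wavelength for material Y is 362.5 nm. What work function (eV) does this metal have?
3.42 eV

At the threshold wavelength, photon energy equals work function:
φ = hc/λ₀

Calculating:
φ = (6.626×10⁻³⁴ J·s)(3×10⁸ m/s) / (362.5×10⁻⁹ m)
φ = 3.42 eV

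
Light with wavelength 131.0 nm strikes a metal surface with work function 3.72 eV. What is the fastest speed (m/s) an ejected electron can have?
1.4215e+06 m/s

First, find the maximum kinetic energy:
E_photon = hc/λ = 9.4644 eV
KE_max = E_photon - φ = 9.4644 - 3.72 = 5.7444 eV

Convert to Joules: KE_max = 5.7444 × 1.602×10⁻¹⁹ J = 9.2036e-19 J

Then use KE = ½mv² to find velocity:
v = √(2·KE/m) = √(2 × 9.2036e-19 J / 9.109e-31 kg)
v = 1.4215e+06 m/s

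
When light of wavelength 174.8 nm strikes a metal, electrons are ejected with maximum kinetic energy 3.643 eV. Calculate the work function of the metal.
3.45 eV

From Einstein's photoelectric equation: KE_max = hf - φ = hc/λ - φ

Rearranging for φ:
φ = hc/λ - KE_max

Calculate photon energy:
E_photon = hc/λ = 7.0929 eV

Therefore:
φ = 7.0929 - 3.643 = 3.45 eV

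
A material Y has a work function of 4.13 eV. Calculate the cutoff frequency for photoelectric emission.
9.9863e+14 Hz

The threshold frequency is when the photon energy equals the work function:
hf₀ = φ

Solving for f₀:
f₀ = φ/h = (4.13 eV × 1.602×10⁻¹⁹ J/eV) / (6.626×10⁻³⁴ J·s)
f₀ = 9.9863e+14 Hz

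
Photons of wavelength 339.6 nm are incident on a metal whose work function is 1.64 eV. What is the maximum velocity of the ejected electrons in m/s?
8.4105e+05 m/s

First, find the maximum kinetic energy:
E_photon = hc/λ = 3.6509 eV
KE_max = E_photon - φ = 3.6509 - 1.64 = 2.0109 eV

Convert to Joules: KE_max = 2.0109 × 1.602×10⁻¹⁹ J = 3.2218e-19 J

Then use KE = ½mv² to find velocity:
v = √(2·KE/m) = √(2 × 3.2218e-19 J / 9.109e-31 kg)
v = 8.4105e+05 m/s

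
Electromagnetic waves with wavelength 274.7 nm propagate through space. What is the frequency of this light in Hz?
1.0913e+15 Hz

Using the wave equation: c = fλ

Solving for frequency:
f = c/λ = (3×10⁸ m/s) / (274.7×10⁻⁹ m)
f = 1.0913e+15 Hz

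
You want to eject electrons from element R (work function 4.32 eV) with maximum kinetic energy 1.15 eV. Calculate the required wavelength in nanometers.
226.66 nm

From Einstein's equation: KE_max = hc/λ - φ

Rearranging for λ:
hc/λ = KE_max + φ
λ = hc/(KE_max + φ)

Required photon energy:
E_photon = KE_max + φ = 1.15 + 4.32 = 5.47 eV

Required wavelength:
λ = hc/E_photon = (6.626×10⁻³⁴)(3×10⁸) / (5.47 × 1.602×10⁻¹⁹)
λ = 226.66 nm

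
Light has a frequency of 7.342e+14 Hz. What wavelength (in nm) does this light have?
408.33 nm

Using the wave equation: c = fλ

Solving for wavelength:
λ = c/f = (3×10⁸ m/s) / (7.342e+14 Hz)
λ = 408.33 nm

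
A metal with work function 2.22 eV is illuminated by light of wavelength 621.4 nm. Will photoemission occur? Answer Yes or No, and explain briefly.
No

For photoemission, the photon energy must exceed the work function.

Photon energy: E = hc/λ = 1.9952 eV
Work function: φ = 2.22 eV

Since E_photon (1.9952 eV) < φ (2.22 eV), photoemission will NOT occur.
The threshold wavelength is λ₀ = hc/φ = 558.5 nm.
Since 621.4 nm > 558.5 nm, the photons lack sufficient energy.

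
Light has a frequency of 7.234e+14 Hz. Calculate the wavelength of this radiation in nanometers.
414.42 nm

Using the wave equation: c = fλ

Solving for wavelength:
λ = c/f = (3×10⁸ m/s) / (7.234e+14 Hz)
λ = 414.42 nm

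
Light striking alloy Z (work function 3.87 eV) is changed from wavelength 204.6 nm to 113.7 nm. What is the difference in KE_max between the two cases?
4.8447 eV

Using Einstein's equation: KE_max = hc/λ - φ

For λ₁ = 204.6 nm:
KE₁ = hc/λ₁ - φ = 6.0598 - 3.87 = 2.1898 eV

For λ₂ = 113.7 nm:
KE₂ = hc/λ₂ - φ = 10.9045 - 3.87 = 7.0345 eV

Change in KE:
ΔKE = KE₂ - KE₁ = 7.0345 - 2.1898 = 4.8447 eV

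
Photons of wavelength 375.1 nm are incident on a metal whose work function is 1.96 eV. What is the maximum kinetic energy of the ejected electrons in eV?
1.3454 eV

Using Einstein's photoelectric equation: KE_max = hf - φ = hc/λ - φ

First, calculate the photon energy:
E_photon = hc/λ = (6.626×10⁻³⁴ J·s)(3×10⁸ m/s) / (375.1×10⁻⁹ m)
E_photon = 3.3054 eV

Then, the maximum kinetic energy:
KE_max = E_photon - φ = 3.3054 eV - 1.96 eV = 1.3454 eV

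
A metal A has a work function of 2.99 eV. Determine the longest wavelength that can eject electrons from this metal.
414.66 nm

The threshold wavelength is when the photon energy equals the work function:
hc/λ₀ = φ

Solving for λ₀:
λ₀ = hc/φ = (6.626×10⁻³⁴ J·s)(3×10⁸ m/s) / (2.99 eV × 1.602×10⁻¹⁹ J/eV)
λ₀ = 414.66 nm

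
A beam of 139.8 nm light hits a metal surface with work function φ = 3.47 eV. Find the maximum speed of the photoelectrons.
1.3781e+06 m/s

First, find the maximum kinetic energy:
E_photon = hc/λ = 8.8687 eV
KE_max = E_photon - φ = 8.8687 - 3.47 = 5.3987 eV

Convert to Joules: KE_max = 5.3987 × 1.602×10⁻¹⁹ J = 8.6496e-19 J

Then use KE = ½mv² to find velocity:
v = √(2·KE/m) = √(2 × 8.6496e-19 J / 9.109e-31 kg)
v = 1.3781e+06 m/s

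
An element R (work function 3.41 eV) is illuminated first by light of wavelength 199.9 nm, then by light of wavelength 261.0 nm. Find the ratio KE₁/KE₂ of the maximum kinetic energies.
2.0833

Using Einstein's equation: KE_max = hc/λ - φ

For λ₁ = 199.9 nm:
E₁ = hc/λ₁ = 6.2023 eV
KE₁ = E₁ - φ = 6.2023 - 3.41 = 2.7923 eV

For λ₂ = 261.0 nm:
E₂ = hc/λ₂ = 4.7504 eV
KE₂ = E₂ - φ = 4.7504 - 3.41 = 1.3404 eV

Ratio: KE₁/KE₂ = 2.7923/1.3404 = 2.0833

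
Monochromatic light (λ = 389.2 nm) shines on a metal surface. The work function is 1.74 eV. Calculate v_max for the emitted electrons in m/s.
7.1310e+05 m/s

First, find the maximum kinetic energy:
E_photon = hc/λ = 3.1856 eV
KE_max = E_photon - φ = 3.1856 - 1.74 = 1.4456 eV

Convert to Joules: KE_max = 1.4456 × 1.602×10⁻¹⁹ J = 2.3161e-19 J

Then use KE = ½mv² to find velocity:
v = √(2·KE/m) = √(2 × 2.3161e-19 J / 9.109e-31 kg)
v = 7.1310e+05 m/s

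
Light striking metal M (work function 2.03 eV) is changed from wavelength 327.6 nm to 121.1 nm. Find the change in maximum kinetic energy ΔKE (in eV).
6.4535 eV

Using Einstein's equation: KE_max = hc/λ - φ

For λ₁ = 327.6 nm:
KE₁ = hc/λ₁ - φ = 3.7846 - 2.03 = 1.7546 eV

For λ₂ = 121.1 nm:
KE₂ = hc/λ₂ - φ = 10.2382 - 2.03 = 8.2082 eV

Change in KE:
ΔKE = KE₂ - KE₁ = 8.2082 - 1.7546 = 6.4535 eV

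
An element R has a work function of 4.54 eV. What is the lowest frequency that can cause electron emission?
1.0978e+15 Hz

The threshold frequency is when the photon energy equals the work function:
hf₀ = φ

Solving for f₀:
f₀ = φ/h = (4.54 eV × 1.602×10⁻¹⁹ J/eV) / (6.626×10⁻³⁴ J·s)
f₀ = 1.0978e+15 Hz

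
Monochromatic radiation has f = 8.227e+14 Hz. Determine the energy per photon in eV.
3.4024 eV

Using E = hf:

E = hf = (6.626×10⁻³⁴ J·s)(8.227e+14 Hz)
E = 3.4024 eV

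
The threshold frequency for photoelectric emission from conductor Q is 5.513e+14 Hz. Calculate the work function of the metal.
2.28 eV

At the threshold frequency, photon energy equals work function:
φ = hf₀

Calculating:
φ = (6.626×10⁻³⁴ J·s)(5.513e+14 Hz)
φ = 2.28 eV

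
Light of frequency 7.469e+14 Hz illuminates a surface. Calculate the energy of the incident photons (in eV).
3.0889 eV

Using E = hf:

E = hf = (6.626×10⁻³⁴ J·s)(7.469e+14 Hz)
E = 3.0889 eV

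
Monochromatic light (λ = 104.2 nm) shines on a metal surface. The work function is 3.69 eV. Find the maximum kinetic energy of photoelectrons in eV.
8.2087 eV

Using Einstein's photoelectric equation: KE_max = hf - φ = hc/λ - φ

First, calculate the photon energy:
E_photon = hc/λ = (6.626×10⁻³⁴ J·s)(3×10⁸ m/s) / (104.2×10⁻⁹ m)
E_photon = 11.8987 eV

Then, the maximum kinetic energy:
KE_max = E_photon - φ = 11.8987 eV - 3.69 eV = 8.2087 eV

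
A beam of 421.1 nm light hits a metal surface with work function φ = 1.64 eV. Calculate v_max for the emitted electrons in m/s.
6.7735e+05 m/s

First, find the maximum kinetic energy:
E_photon = hc/λ = 2.9443 eV
KE_max = E_photon - φ = 2.9443 - 1.64 = 1.3043 eV

Convert to Joules: KE_max = 1.3043 × 1.602×10⁻¹⁹ J = 2.0897e-19 J

Then use KE = ½mv² to find velocity:
v = √(2·KE/m) = √(2 × 2.0897e-19 J / 9.109e-31 kg)
v = 6.7735e+05 m/s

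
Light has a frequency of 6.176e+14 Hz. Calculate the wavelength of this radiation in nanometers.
485.42 nm

Using the wave equation: c = fλ

Solving for wavelength:
λ = c/f = (3×10⁸ m/s) / (6.176e+14 Hz)
λ = 485.42 nm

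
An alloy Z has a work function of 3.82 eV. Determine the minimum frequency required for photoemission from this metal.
9.2367e+14 Hz

The threshold frequency is when the photon energy equals the work function:
hf₀ = φ

Solving for f₀:
f₀ = φ/h = (3.82 eV × 1.602×10⁻¹⁹ J/eV) / (6.626×10⁻³⁴ J·s)
f₀ = 9.2367e+14 Hz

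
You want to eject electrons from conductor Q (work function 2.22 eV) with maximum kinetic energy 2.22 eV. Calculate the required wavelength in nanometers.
279.24 nm

From Einstein's equation: KE_max = hc/λ - φ

Rearranging for λ:
hc/λ = KE_max + φ
λ = hc/(KE_max + φ)

Required photon energy:
E_photon = KE_max + φ = 2.22 + 2.22 = 4.44 eV

Required wavelength:
λ = hc/E_photon = (6.626×10⁻³⁴)(3×10⁸) / (4.44 × 1.602×10⁻¹⁹)
λ = 279.24 nm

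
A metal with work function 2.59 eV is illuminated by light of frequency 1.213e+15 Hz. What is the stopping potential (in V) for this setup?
2.4266 V

The stopping potential V_s satisfies: eV_s = KE_max

First, find KE_max using Einstein's equation:
E_photon = hf = (6.626×10⁻³⁴ J·s)(1.213e+15 Hz) = 5.0166 eV
KE_max = E_photon - φ = 5.0166 - 2.59 = 2.4266 eV

Since eV_s = KE_max:
V_s = KE_max/e = 2.4266 V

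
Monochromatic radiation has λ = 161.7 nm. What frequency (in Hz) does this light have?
1.8540e+15 Hz

Using the wave equation: c = fλ

Solving for frequency:
f = c/λ = (3×10⁸ m/s) / (161.7×10⁻⁹ m)
f = 1.8540e+15 Hz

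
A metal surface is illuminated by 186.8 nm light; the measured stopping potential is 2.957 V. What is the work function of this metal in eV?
3.68 eV

The stopping potential gives the maximum kinetic energy: KE_max = eV_s = 2.957 eV

From Einstein's photoelectric equation: KE_max = hc/λ - φ
Rearranging: φ = hc/λ - KE_max

Calculate photon energy:
E_photon = hc/λ = (6.626×10⁻³⁴ J·s)(3×10⁸ m/s) / (186.8×10⁻⁹ m) = 6.6373 eV

Therefore:
φ = 6.6373 - 2.957 = 3.68 eV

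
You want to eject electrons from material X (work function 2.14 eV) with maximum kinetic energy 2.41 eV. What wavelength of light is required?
272.49 nm

From Einstein's equation: KE_max = hc/λ - φ

Rearranging for λ:
hc/λ = KE_max + φ
λ = hc/(KE_max + φ)

Required photon energy:
E_photon = KE_max + φ = 2.41 + 2.14 = 4.55 eV

Required wavelength:
λ = hc/E_photon = (6.626×10⁻³⁴)(3×10⁸) / (4.55 × 1.602×10⁻¹⁹)
λ = 272.49 nm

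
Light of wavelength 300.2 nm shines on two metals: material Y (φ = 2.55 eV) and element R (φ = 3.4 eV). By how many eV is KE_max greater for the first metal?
0.8500 eV

Using KE_max = hc/λ - φ for each metal:

Photon energy: E = hc/λ = 4.1301 eV

For material Y (φ₁ = 2.55 eV):
KE₁ = E - φ₁ = 4.1301 - 2.55 = 1.5801 eV

For element R (φ₂ = 3.4 eV):
KE₂ = E - φ₂ = 4.1301 - 3.4 = 0.7301 eV

Difference:
ΔKE = KE₁ - KE₂ = 1.5801 - 0.7301 = 0.8500 eV

Note: The difference equals the difference in work functions: 3.4 - 2.55 = 0.85 eV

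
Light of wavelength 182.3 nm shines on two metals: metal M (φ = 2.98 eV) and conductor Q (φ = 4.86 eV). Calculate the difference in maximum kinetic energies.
1.8800 eV

Using KE_max = hc/λ - φ for each metal:

Photon energy: E = hc/λ = 6.8011 eV

For metal M (φ₁ = 2.98 eV):
KE₁ = E - φ₁ = 6.8011 - 2.98 = 3.8211 eV

For conductor Q (φ₂ = 4.86 eV):
KE₂ = E - φ₂ = 6.8011 - 4.86 = 1.9411 eV

Difference:
ΔKE = KE₁ - KE₂ = 3.8211 - 1.9411 = 1.8800 eV

Note: The difference equals the difference in work functions: 4.86 - 2.98 = 1.88 eV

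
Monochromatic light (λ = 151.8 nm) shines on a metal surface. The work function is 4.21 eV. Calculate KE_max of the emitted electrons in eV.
3.9576 eV

Using Einstein's photoelectric equation: KE_max = hf - φ = hc/λ - φ

First, calculate the photon energy:
E_photon = hc/λ = (6.626×10⁻³⁴ J·s)(3×10⁸ m/s) / (151.8×10⁻⁹ m)
E_photon = 8.1676 eV

Then, the maximum kinetic energy:
KE_max = E_photon - φ = 8.1676 eV - 4.21 eV = 3.9576 eV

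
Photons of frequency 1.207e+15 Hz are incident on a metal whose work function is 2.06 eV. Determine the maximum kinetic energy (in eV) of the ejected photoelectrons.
2.9318 eV

Using Einstein's photoelectric equation: KE_max = hf - φ

First, calculate the photon energy:
E_photon = hf = (6.626×10⁻³⁴ J·s)(1.207e+15 Hz)
E_photon = 4.9918 eV

Then, the maximum kinetic energy:
KE_max = E_photon - φ = 4.9918 eV - 2.06 eV = 2.9318 eV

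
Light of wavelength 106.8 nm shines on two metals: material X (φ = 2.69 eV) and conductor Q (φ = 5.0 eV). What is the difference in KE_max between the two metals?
2.3100 eV

Using KE_max = hc/λ - φ for each metal:

Photon energy: E = hc/λ = 11.6090 eV

For material X (φ₁ = 2.69 eV):
KE₁ = E - φ₁ = 11.6090 - 2.69 = 8.9190 eV

For conductor Q (φ₂ = 5.0 eV):
KE₂ = E - φ₂ = 11.6090 - 5.0 = 6.6090 eV

Difference:
ΔKE = KE₁ - KE₂ = 8.9190 - 6.6090 = 2.3100 eV

Note: The difference equals the difference in work functions: 5.0 - 2.69 = 2.31 eV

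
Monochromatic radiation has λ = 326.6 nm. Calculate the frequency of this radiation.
9.1792e+14 Hz

Using the wave equation: c = fλ

Solving for frequency:
f = c/λ = (3×10⁸ m/s) / (326.6×10⁻⁹ m)
f = 9.1792e+14 Hz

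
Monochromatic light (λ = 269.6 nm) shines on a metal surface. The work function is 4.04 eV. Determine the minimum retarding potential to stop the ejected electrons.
0.5588 V

The stopping potential V_s satisfies: eV_s = KE_max

First, find KE_max using Einstein's equation:
E_photon = hc/λ = 4.5988 eV
KE_max = E_photon - φ = 4.5988 - 4.04 = 0.5588 eV

Since eV_s = KE_max:
V_s = KE_max/e = 0.5588 V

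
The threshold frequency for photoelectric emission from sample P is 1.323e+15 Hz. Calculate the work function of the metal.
5.47 eV

At the threshold frequency, photon energy equals work function:
φ = hf₀

Calculating:
φ = (6.626×10⁻³⁴ J·s)(1.323e+15 Hz)
φ = 5.47 eV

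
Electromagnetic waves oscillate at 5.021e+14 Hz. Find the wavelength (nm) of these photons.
597.08 nm

Using the wave equation: c = fλ

Solving for wavelength:
λ = c/f = (3×10⁸ m/s) / (5.021e+14 Hz)
λ = 597.08 nm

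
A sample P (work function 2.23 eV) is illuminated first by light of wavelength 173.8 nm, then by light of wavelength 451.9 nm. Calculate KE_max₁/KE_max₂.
9.5474

Using Einstein's equation: KE_max = hc/λ - φ

For λ₁ = 173.8 nm:
E₁ = hc/λ₁ = 7.1337 eV
KE₁ = E₁ - φ = 7.1337 - 2.23 = 4.9037 eV

For λ₂ = 451.9 nm:
E₂ = hc/λ₂ = 2.7436 eV
KE₂ = E₂ - φ = 2.7436 - 2.23 = 0.5136 eV

Ratio: KE₁/KE₂ = 4.9037/0.5136 = 9.5474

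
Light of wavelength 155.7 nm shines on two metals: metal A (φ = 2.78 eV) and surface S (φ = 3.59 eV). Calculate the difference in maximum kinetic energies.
0.8100 eV

Using KE_max = hc/λ - φ for each metal:

Photon energy: E = hc/λ = 7.9630 eV

For metal A (φ₁ = 2.78 eV):
KE₁ = E - φ₁ = 7.9630 - 2.78 = 5.1830 eV

For surface S (φ₂ = 3.59 eV):
KE₂ = E - φ₂ = 7.9630 - 3.59 = 4.3730 eV

Difference:
ΔKE = KE₁ - KE₂ = 5.1830 - 4.3730 = 0.8100 eV

Note: The difference equals the difference in work functions: 3.59 - 2.78 = 0.81 eV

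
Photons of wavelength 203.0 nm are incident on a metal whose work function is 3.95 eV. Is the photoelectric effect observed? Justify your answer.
Yes

For photoemission, the photon energy must exceed the work function.

Photon energy: E = hc/λ = 6.1076 eV
Work function: φ = 3.95 eV

Since E_photon (6.1076 eV) > φ (3.95 eV), photoemission WILL occur.
The threshold wavelength is λ₀ = hc/φ = 313.9 nm.
Since 203.0 nm < 313.9 nm, the light has sufficient energy.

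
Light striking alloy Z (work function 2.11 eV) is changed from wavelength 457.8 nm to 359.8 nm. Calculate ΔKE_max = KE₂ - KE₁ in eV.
0.7377 eV

Using Einstein's equation: KE_max = hc/λ - φ

For λ₁ = 457.8 nm:
KE₁ = hc/λ₁ - φ = 2.7083 - 2.11 = 0.5983 eV

For λ₂ = 359.8 nm:
KE₂ = hc/λ₂ - φ = 3.4459 - 2.11 = 1.3359 eV

Change in KE:
ΔKE = KE₂ - KE₁ = 1.3359 - 0.5983 = 0.7377 eV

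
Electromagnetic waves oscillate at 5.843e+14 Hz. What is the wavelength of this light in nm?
513.08 nm

Using the wave equation: c = fλ

Solving for wavelength:
λ = c/f = (3×10⁸ m/s) / (5.843e+14 Hz)
λ = 513.08 nm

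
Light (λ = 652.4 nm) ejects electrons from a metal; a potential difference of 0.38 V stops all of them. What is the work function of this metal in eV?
1.52 eV

The stopping potential gives the maximum kinetic energy: KE_max = eV_s = 0.38 eV

From Einstein's photoelectric equation: KE_max = hc/λ - φ
Rearranging: φ = hc/λ - KE_max

Calculate photon energy:
E_photon = hc/λ = (6.626×10⁻³⁴ J·s)(3×10⁸ m/s) / (652.4×10⁻⁹ m) = 1.9004 eV

Therefore:
φ = 1.9004 - 0.38 = 1.52 eV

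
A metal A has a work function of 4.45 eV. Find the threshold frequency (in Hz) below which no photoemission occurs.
1.0760e+15 Hz

The threshold frequency is when the photon energy equals the work function:
hf₀ = φ

Solving for f₀:
f₀ = φ/h = (4.45 eV × 1.602×10⁻¹⁹ J/eV) / (6.626×10⁻³⁴ J·s)
f₀ = 1.0760e+15 Hz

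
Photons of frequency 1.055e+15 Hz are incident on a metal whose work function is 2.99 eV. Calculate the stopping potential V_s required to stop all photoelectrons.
1.3731 V

The stopping potential V_s satisfies: eV_s = KE_max

First, find KE_max using Einstein's equation:
E_photon = hf = (6.626×10⁻³⁴ J·s)(1.055e+15 Hz) = 4.3631 eV
KE_max = E_photon - φ = 4.3631 - 2.99 = 1.3731 eV

Since eV_s = KE_max:
V_s = KE_max/e = 1.3731 V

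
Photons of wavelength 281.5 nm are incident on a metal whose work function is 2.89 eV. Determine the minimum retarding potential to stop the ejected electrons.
1.5144 V

The stopping potential V_s satisfies: eV_s = KE_max

First, find KE_max using Einstein's equation:
E_photon = hc/λ = 4.4044 eV
KE_max = E_photon - φ = 4.4044 - 2.89 = 1.5144 eV

Since eV_s = KE_max:
V_s = KE_max/e = 1.5144 V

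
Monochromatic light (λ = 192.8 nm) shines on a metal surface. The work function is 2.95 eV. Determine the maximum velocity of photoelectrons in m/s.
1.1065e+06 m/s

First, find the maximum kinetic energy:
E_photon = hc/λ = 6.4307 eV
KE_max = E_photon - φ = 6.4307 - 2.95 = 3.4807 eV

Convert to Joules: KE_max = 3.4807 × 1.602×10⁻¹⁹ J = 5.5767e-19 J

Then use KE = ½mv² to find velocity:
v = √(2·KE/m) = √(2 × 5.5767e-19 J / 9.109e-31 kg)
v = 1.1065e+06 m/s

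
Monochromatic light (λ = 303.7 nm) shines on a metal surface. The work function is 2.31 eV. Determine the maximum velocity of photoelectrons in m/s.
7.8961e+05 m/s

First, find the maximum kinetic energy:
E_photon = hc/λ = 4.0825 eV
KE_max = E_photon - φ = 4.0825 - 2.31 = 1.7725 eV

Convert to Joules: KE_max = 1.7725 × 1.602×10⁻¹⁹ J = 2.8398e-19 J

Then use KE = ½mv² to find velocity:
v = √(2·KE/m) = √(2 × 2.8398e-19 J / 9.109e-31 kg)
v = 7.8961e+05 m/s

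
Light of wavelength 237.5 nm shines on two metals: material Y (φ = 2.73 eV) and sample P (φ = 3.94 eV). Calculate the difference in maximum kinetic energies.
1.2100 eV

Using KE_max = hc/λ - φ for each metal:

Photon energy: E = hc/λ = 5.2204 eV

For material Y (φ₁ = 2.73 eV):
KE₁ = E - φ₁ = 5.2204 - 2.73 = 2.4904 eV

For sample P (φ₂ = 3.94 eV):
KE₂ = E - φ₂ = 5.2204 - 3.94 = 1.2804 eV

Difference:
ΔKE = KE₁ - KE₂ = 2.4904 - 1.2804 = 1.2100 eV

Note: The difference equals the difference in work functions: 3.94 - 2.73 = 1.21 eV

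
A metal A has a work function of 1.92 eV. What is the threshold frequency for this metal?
4.6425e+14 Hz

The threshold frequency is when the photon energy equals the work function:
hf₀ = φ

Solving for f₀:
f₀ = φ/h = (1.92 eV × 1.602×10⁻¹⁹ J/eV) / (6.626×10⁻³⁴ J·s)
f₀ = 4.6425e+14 Hz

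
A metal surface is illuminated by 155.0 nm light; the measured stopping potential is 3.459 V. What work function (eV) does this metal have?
4.54 eV

The stopping potential gives the maximum kinetic energy: KE_max = eV_s = 3.459 eV

From Einstein's photoelectric equation: KE_max = hc/λ - φ
Rearranging: φ = hc/λ - KE_max

Calculate photon energy:
E_photon = hc/λ = (6.626×10⁻³⁴ J·s)(3×10⁸ m/s) / (155.0×10⁻⁹ m) = 7.9990 eV

Therefore:
φ = 7.9990 - 3.459 = 4.54 eV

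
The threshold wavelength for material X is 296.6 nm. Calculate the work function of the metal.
4.18 eV

At the threshold wavelength, photon energy equals work function:
φ = hc/λ₀

Calculating:
φ = (6.626×10⁻³⁴ J·s)(3×10⁸ m/s) / (296.6×10⁻⁹ m)
φ = 4.18 eV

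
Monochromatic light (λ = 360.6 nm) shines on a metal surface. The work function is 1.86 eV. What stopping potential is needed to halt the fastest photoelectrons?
1.5783 V

The stopping potential V_s satisfies: eV_s = KE_max

First, find KE_max using Einstein's equation:
E_photon = hc/λ = 3.4383 eV
KE_max = E_photon - φ = 3.4383 - 1.86 = 1.5783 eV

Since eV_s = KE_max:
V_s = KE_max/e = 1.5783 V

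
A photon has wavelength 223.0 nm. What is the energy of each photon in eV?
5.5598 eV

Using E = hf = hc/λ:

E = hc/λ = (6.626×10⁻³⁴ J·s)(3×10⁸ m/s) / (223.0×10⁻⁹ m)
E = 5.5598 eV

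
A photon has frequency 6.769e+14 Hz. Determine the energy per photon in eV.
2.7994 eV

Using E = hf:

E = hf = (6.626×10⁻³⁴ J·s)(6.769e+14 Hz)
E = 2.7994 eV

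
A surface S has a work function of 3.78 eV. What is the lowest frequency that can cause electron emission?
9.1400e+14 Hz

The threshold frequency is when the photon energy equals the work function:
hf₀ = φ

Solving for f₀:
f₀ = φ/h = (3.78 eV × 1.602×10⁻¹⁹ J/eV) / (6.626×10⁻³⁴ J·s)
f₀ = 9.1400e+14 Hz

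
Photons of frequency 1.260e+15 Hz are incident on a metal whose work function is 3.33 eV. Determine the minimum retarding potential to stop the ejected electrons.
1.8809 V

The stopping potential V_s satisfies: eV_s = KE_max

First, find KE_max using Einstein's equation:
E_photon = hf = (6.626×10⁻³⁴ J·s)(1.260e+15 Hz) = 5.2109 eV
KE_max = E_photon - φ = 5.2109 - 3.33 = 1.8809 eV

Since eV_s = KE_max:
V_s = KE_max/e = 1.8809 V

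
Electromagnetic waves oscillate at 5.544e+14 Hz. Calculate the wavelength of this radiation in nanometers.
540.75 nm

Using the wave equation: c = fλ

Solving for wavelength:
λ = c/f = (3×10⁸ m/s) / (5.544e+14 Hz)
λ = 540.75 nm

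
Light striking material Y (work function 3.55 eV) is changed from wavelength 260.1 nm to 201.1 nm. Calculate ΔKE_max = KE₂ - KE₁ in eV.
1.3985 eV

Using Einstein's equation: KE_max = hc/λ - φ

For λ₁ = 260.1 nm:
KE₁ = hc/λ₁ - φ = 4.7668 - 3.55 = 1.2168 eV

For λ₂ = 201.1 nm:
KE₂ = hc/λ₂ - φ = 6.1653 - 3.55 = 2.6153 eV

Change in KE:
ΔKE = KE₂ - KE₁ = 2.6153 - 1.2168 = 1.3985 eV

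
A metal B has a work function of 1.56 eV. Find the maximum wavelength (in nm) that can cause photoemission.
794.77 nm

The threshold wavelength is when the photon energy equals the work function:
hc/λ₀ = φ

Solving for λ₀:
λ₀ = hc/φ = (6.626×10⁻³⁴ J·s)(3×10⁸ m/s) / (1.56 eV × 1.602×10⁻¹⁹ J/eV)
λ₀ = 794.77 nm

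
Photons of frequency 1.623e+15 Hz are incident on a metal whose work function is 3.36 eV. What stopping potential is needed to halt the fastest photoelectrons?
3.3522 V

The stopping potential V_s satisfies: eV_s = KE_max

First, find KE_max using Einstein's equation:
E_photon = hf = (6.626×10⁻³⁴ J·s)(1.623e+15 Hz) = 6.7122 eV
KE_max = E_photon - φ = 6.7122 - 3.36 = 3.3522 eV

Since eV_s = KE_max:
V_s = KE_max/e = 3.3522 V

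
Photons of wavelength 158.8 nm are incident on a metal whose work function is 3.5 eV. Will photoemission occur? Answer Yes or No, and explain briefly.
Yes

For photoemission, the photon energy must exceed the work function.

Photon energy: E = hc/λ = 7.8076 eV
Work function: φ = 3.5 eV

Since E_photon (7.8076 eV) > φ (3.5 eV), photoemission WILL occur.
The threshold wavelength is λ₀ = hc/φ = 354.2 nm.
Since 158.8 nm < 354.2 nm, the light has sufficient energy.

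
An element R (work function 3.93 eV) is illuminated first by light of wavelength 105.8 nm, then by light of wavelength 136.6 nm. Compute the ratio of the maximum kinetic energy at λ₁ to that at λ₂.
1.5134

Using Einstein's equation: KE_max = hc/λ - φ

For λ₁ = 105.8 nm:
E₁ = hc/λ₁ = 11.7187 eV
KE₁ = E₁ - φ = 11.7187 - 3.93 = 7.7887 eV

For λ₂ = 136.6 nm:
E₂ = hc/λ₂ = 9.0764 eV
KE₂ = E₂ - φ = 9.0764 - 3.93 = 5.1464 eV

Ratio: KE₁/KE₂ = 7.7887/5.1464 = 1.5134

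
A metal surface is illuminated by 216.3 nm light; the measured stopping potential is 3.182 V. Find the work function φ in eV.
2.55 eV

The stopping potential gives the maximum kinetic energy: KE_max = eV_s = 3.182 eV

From Einstein's photoelectric equation: KE_max = hc/λ - φ
Rearranging: φ = hc/λ - KE_max

Calculate photon energy:
E_photon = hc/λ = (6.626×10⁻³⁴ J·s)(3×10⁸ m/s) / (216.3×10⁻⁹ m) = 5.7320 eV

Therefore:
φ = 5.7320 - 3.182 = 2.55 eV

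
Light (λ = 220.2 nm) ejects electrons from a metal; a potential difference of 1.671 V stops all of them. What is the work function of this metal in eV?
3.96 eV

The stopping potential gives the maximum kinetic energy: KE_max = eV_s = 1.671 eV

From Einstein's photoelectric equation: KE_max = hc/λ - φ
Rearranging: φ = hc/λ - KE_max

Calculate photon energy:
E_photon = hc/λ = (6.626×10⁻³⁴ J·s)(3×10⁸ m/s) / (220.2×10⁻⁹ m) = 5.6305 eV

Therefore:
φ = 5.6305 - 1.671 = 3.96 eV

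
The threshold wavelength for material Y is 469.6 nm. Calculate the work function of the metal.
2.64 eV

At the threshold wavelength, photon energy equals work function:
φ = hc/λ₀

Calculating:
φ = (6.626×10⁻³⁴ J·s)(3×10⁸ m/s) / (469.6×10⁻⁹ m)
φ = 2.64 eV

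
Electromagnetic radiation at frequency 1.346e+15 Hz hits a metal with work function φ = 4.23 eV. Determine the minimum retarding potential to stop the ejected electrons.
1.3366 V

The stopping potential V_s satisfies: eV_s = KE_max

First, find KE_max using Einstein's equation:
E_photon = hf = (6.626×10⁻³⁴ J·s)(1.346e+15 Hz) = 5.5666 eV
KE_max = E_photon - φ = 5.5666 - 4.23 = 1.3366 eV

Since eV_s = KE_max:
V_s = KE_max/e = 1.3366 V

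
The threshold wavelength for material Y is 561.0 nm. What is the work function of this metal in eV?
2.21 eV

At the threshold wavelength, photon energy equals work function:
φ = hc/λ₀

Calculating:
φ = (6.626×10⁻³⁴ J·s)(3×10⁸ m/s) / (561.0×10⁻⁹ m)
φ = 2.21 eV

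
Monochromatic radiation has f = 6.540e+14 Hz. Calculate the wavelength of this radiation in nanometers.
458.40 nm

Using the wave equation: c = fλ

Solving for wavelength:
λ = c/f = (3×10⁸ m/s) / (6.540e+14 Hz)
λ = 458.40 nm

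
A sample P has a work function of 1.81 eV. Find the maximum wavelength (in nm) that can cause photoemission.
685.00 nm

The threshold wavelength is when the photon energy equals the work function:
hc/λ₀ = φ

Solving for λ₀:
λ₀ = hc/φ = (6.626×10⁻³⁴ J·s)(3×10⁸ m/s) / (1.81 eV × 1.602×10⁻¹⁹ J/eV)
λ₀ = 685.00 nm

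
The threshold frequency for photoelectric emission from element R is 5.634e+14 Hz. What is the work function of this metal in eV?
2.33 eV

At the threshold frequency, photon energy equals work function:
φ = hf₀

Calculating:
φ = (6.626×10⁻³⁴ J·s)(5.634e+14 Hz)
φ = 2.33 eV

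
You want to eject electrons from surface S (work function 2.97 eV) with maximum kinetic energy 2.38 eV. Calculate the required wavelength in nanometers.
231.75 nm

From Einstein's equation: KE_max = hc/λ - φ

Rearranging for λ:
hc/λ = KE_max + φ
λ = hc/(KE_max + φ)

Required photon energy:
E_photon = KE_max + φ = 2.38 + 2.97 = 5.35 eV

Required wavelength:
λ = hc/E_photon = (6.626×10⁻³⁴)(3×10⁸) / (5.35 × 1.602×10⁻¹⁹)
λ = 231.75 nm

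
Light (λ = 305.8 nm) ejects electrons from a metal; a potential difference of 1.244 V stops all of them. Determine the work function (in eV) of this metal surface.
2.81 eV

The stopping potential gives the maximum kinetic energy: KE_max = eV_s = 1.244 eV

From Einstein's photoelectric equation: KE_max = hc/λ - φ
Rearranging: φ = hc/λ - KE_max

Calculate photon energy:
E_photon = hc/λ = (6.626×10⁻³⁴ J·s)(3×10⁸ m/s) / (305.8×10⁻⁹ m) = 4.0544 eV

Therefore:
φ = 4.0544 - 1.244 = 2.81 eV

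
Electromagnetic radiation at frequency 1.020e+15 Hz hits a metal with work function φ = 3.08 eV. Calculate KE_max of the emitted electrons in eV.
1.1384 eV

Using Einstein's photoelectric equation: KE_max = hf - φ

First, calculate the photon energy:
E_photon = hf = (6.626×10⁻³⁴ J·s)(1.020e+15 Hz)
E_photon = 4.2184 eV

Then, the maximum kinetic energy:
KE_max = E_photon - φ = 4.2184 eV - 3.08 eV = 1.1384 eV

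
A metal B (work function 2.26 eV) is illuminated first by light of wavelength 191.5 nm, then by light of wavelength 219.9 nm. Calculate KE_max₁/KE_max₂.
1.2475

Using Einstein's equation: KE_max = hc/λ - φ

For λ₁ = 191.5 nm:
E₁ = hc/λ₁ = 6.4744 eV
KE₁ = E₁ - φ = 6.4744 - 2.26 = 4.2144 eV

For λ₂ = 219.9 nm:
E₂ = hc/λ₂ = 5.6382 eV
KE₂ = E₂ - φ = 5.6382 - 2.26 = 3.3782 eV

Ratio: KE₁/KE₂ = 4.2144/3.3782 = 1.2475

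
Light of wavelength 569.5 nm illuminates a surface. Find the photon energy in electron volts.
2.1771 eV

Using E = hf = hc/λ:

E = hc/λ = (6.626×10⁻³⁴ J·s)(3×10⁸ m/s) / (569.5×10⁻⁹ m)
E = 2.1771 eV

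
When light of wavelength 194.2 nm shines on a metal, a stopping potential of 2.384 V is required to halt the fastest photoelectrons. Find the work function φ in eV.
4.00 eV

The stopping potential gives the maximum kinetic energy: KE_max = eV_s = 2.384 eV

From Einstein's photoelectric equation: KE_max = hc/λ - φ
Rearranging: φ = hc/λ - KE_max

Calculate photon energy:
E_photon = hc/λ = (6.626×10⁻³⁴ J·s)(3×10⁸ m/s) / (194.2×10⁻⁹ m) = 6.3844 eV

Therefore:
φ = 6.3844 - 2.384 = 4.00 eV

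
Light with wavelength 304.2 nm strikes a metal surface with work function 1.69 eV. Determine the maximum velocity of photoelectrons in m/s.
9.1609e+05 m/s

First, find the maximum kinetic energy:
E_photon = hc/λ = 4.0757 eV
KE_max = E_photon - φ = 4.0757 - 1.69 = 2.3857 eV

Convert to Joules: KE_max = 2.3857 × 1.602×10⁻¹⁹ J = 3.8224e-19 J

Then use KE = ½mv² to find velocity:
v = √(2·KE/m) = √(2 × 3.8224e-19 J / 9.109e-31 kg)
v = 9.1609e+05 m/s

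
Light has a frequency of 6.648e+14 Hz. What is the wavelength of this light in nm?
450.95 nm

Using the wave equation: c = fλ

Solving for wavelength:
λ = c/f = (3×10⁸ m/s) / (6.648e+14 Hz)
λ = 450.95 nm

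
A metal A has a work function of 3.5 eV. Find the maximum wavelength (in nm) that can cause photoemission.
354.24 nm

The threshold wavelength is when the photon energy equals the work function:
hc/λ₀ = φ

Solving for λ₀:
λ₀ = hc/φ = (6.626×10⁻³⁴ J·s)(3×10⁸ m/s) / (3.5 eV × 1.602×10⁻¹⁹ J/eV)
λ₀ = 354.24 nm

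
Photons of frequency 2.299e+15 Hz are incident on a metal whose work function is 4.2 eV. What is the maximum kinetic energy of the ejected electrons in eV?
5.3079 eV

Using Einstein's photoelectric equation: KE_max = hf - φ

First, calculate the photon energy:
E_photon = hf = (6.626×10⁻³⁴ J·s)(2.299e+15 Hz)
E_photon = 9.5079 eV

Then, the maximum kinetic energy:
KE_max = E_photon - φ = 9.5079 eV - 4.2 eV = 5.3079 eV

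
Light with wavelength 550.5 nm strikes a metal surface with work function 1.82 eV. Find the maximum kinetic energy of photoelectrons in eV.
0.4322 eV

Using Einstein's photoelectric equation: KE_max = hf - φ = hc/λ - φ

First, calculate the photon energy:
E_photon = hc/λ = (6.626×10⁻³⁴ J·s)(3×10⁸ m/s) / (550.5×10⁻⁹ m)
E_photon = 2.2522 eV

Then, the maximum kinetic energy:
KE_max = E_photon - φ = 2.2522 eV - 1.82 eV = 0.4322 eV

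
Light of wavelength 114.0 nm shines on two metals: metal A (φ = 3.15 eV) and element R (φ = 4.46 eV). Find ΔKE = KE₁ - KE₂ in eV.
1.3100 eV

Using KE_max = hc/λ - φ for each metal:

Photon energy: E = hc/λ = 10.8758 eV

For metal A (φ₁ = 3.15 eV):
KE₁ = E - φ₁ = 10.8758 - 3.15 = 7.7258 eV

For element R (φ₂ = 4.46 eV):
KE₂ = E - φ₂ = 10.8758 - 4.46 = 6.4158 eV

Difference:
ΔKE = KE₁ - KE₂ = 7.7258 - 6.4158 = 1.3100 eV

Note: The difference equals the difference in work functions: 4.46 - 3.15 = 1.31 eV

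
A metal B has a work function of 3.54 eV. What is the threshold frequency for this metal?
8.5597e+14 Hz

The threshold frequency is when the photon energy equals the work function:
hf₀ = φ

Solving for f₀:
f₀ = φ/h = (3.54 eV × 1.602×10⁻¹⁹ J/eV) / (6.626×10⁻³⁴ J·s)
f₀ = 8.5597e+14 Hz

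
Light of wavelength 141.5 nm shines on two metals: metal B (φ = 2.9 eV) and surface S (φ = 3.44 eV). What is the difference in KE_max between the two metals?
0.5400 eV

Using KE_max = hc/λ - φ for each metal:

Photon energy: E = hc/λ = 8.7621 eV

For metal B (φ₁ = 2.9 eV):
KE₁ = E - φ₁ = 8.7621 - 2.9 = 5.8621 eV

For surface S (φ₂ = 3.44 eV):
KE₂ = E - φ₂ = 8.7621 - 3.44 = 5.3221 eV

Difference:
ΔKE = KE₁ - KE₂ = 5.8621 - 5.3221 = 0.5400 eV

Note: The difference equals the difference in work functions: 3.44 - 2.9 = 0.54 eV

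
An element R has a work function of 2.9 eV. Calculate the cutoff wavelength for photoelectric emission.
427.53 nm

The threshold wavelength is when the photon energy equals the work function:
hc/λ₀ = φ

Solving for λ₀:
λ₀ = hc/φ = (6.626×10⁻³⁴ J·s)(3×10⁸ m/s) / (2.9 eV × 1.602×10⁻¹⁹ J/eV)
λ₀ = 427.53 nm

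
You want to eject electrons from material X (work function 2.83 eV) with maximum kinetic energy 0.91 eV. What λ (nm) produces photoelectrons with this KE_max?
331.51 nm

From Einstein's equation: KE_max = hc/λ - φ

Rearranging for λ:
hc/λ = KE_max + φ
λ = hc/(KE_max + φ)

Required photon energy:
E_photon = KE_max + φ = 0.91 + 2.83 = 3.74 eV

Required wavelength:
λ = hc/E_photon = (6.626×10⁻³⁴)(3×10⁸) / (3.74 × 1.602×10⁻¹⁹)
λ = 331.51 nm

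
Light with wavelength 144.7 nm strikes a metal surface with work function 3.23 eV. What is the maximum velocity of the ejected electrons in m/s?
1.3703e+06 m/s

First, find the maximum kinetic energy:
E_photon = hc/λ = 8.5684 eV
KE_max = E_photon - φ = 8.5684 - 3.23 = 5.3384 eV

Convert to Joules: KE_max = 5.3384 × 1.602×10⁻¹⁹ J = 8.5530e-19 J

Then use KE = ½mv² to find velocity:
v = √(2·KE/m) = √(2 × 8.5530e-19 J / 9.109e-31 kg)
v = 1.3703e+06 m/s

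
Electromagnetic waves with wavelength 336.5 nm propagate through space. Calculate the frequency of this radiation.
8.9091e+14 Hz

Using the wave equation: c = fλ

Solving for frequency:
f = c/λ = (3×10⁸ m/s) / (336.5×10⁻⁹ m)
f = 8.9091e+14 Hz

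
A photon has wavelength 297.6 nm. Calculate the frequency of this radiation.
1.0074e+15 Hz

Using the wave equation: c = fλ

Solving for frequency:
f = c/λ = (3×10⁸ m/s) / (297.6×10⁻⁹ m)
f = 1.0074e+15 Hz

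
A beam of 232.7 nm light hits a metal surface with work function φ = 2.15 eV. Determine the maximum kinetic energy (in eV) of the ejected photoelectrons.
3.1781 eV

Using Einstein's photoelectric equation: KE_max = hf - φ = hc/λ - φ

First, calculate the photon energy:
E_photon = hc/λ = (6.626×10⁻³⁴ J·s)(3×10⁸ m/s) / (232.7×10⁻⁹ m)
E_photon = 5.3281 eV

Then, the maximum kinetic energy:
KE_max = E_photon - φ = 5.3281 eV - 2.15 eV = 3.1781 eV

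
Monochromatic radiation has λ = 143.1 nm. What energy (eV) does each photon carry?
8.6642 eV

Using E = hf = hc/λ:

E = hc/λ = (6.626×10⁻³⁴ J·s)(3×10⁸ m/s) / (143.1×10⁻⁹ m)
E = 8.6642 eV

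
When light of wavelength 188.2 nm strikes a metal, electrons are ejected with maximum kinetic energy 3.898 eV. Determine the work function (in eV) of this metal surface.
2.69 eV

From Einstein's photoelectric equation: KE_max = hf - φ = hc/λ - φ

Rearranging for φ:
φ = hc/λ - KE_max

Calculate photon energy:
E_photon = hc/λ = 6.5879 eV

Therefore:
φ = 6.5879 - 3.898 = 2.69 eV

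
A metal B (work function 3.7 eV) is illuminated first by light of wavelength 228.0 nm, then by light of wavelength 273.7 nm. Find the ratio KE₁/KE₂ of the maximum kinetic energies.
2.0940

Using Einstein's equation: KE_max = hc/λ - φ

For λ₁ = 228.0 nm:
E₁ = hc/λ₁ = 5.4379 eV
KE₁ = E₁ - φ = 5.4379 - 3.7 = 1.7379 eV

For λ₂ = 273.7 nm:
E₂ = hc/λ₂ = 4.5299 eV
KE₂ = E₂ - φ = 4.5299 - 3.7 = 0.8299 eV

Ratio: KE₁/KE₂ = 1.7379/0.8299 = 2.0940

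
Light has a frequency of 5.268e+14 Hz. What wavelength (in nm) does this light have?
569.08 nm

Using the wave equation: c = fλ

Solving for wavelength:
λ = c/f = (3×10⁸ m/s) / (5.268e+14 Hz)
λ = 569.08 nm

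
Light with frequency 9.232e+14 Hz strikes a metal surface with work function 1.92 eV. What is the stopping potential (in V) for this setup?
1.8980 V

The stopping potential V_s satisfies: eV_s = KE_max

First, find KE_max using Einstein's equation:
E_photon = hf = (6.626×10⁻³⁴ J·s)(9.232e+14 Hz) = 3.8180 eV
KE_max = E_photon - φ = 3.8180 - 1.92 = 1.8980 eV

Since eV_s = KE_max:
V_s = KE_max/e = 1.8980 V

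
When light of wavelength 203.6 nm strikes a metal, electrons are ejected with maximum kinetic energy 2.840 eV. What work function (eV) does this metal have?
3.25 eV

From Einstein's photoelectric equation: KE_max = hf - φ = hc/λ - φ

Rearranging for φ:
φ = hc/λ - KE_max

Calculate photon energy:
E_photon = hc/λ = 6.0896 eV

Therefore:
φ = 6.0896 - 2.840 = 3.25 eV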